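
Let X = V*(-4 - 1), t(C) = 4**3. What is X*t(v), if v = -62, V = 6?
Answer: -1920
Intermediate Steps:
t(C) = 64
X = -30 (X = 6*(-4 - 1) = 6*(-5) = -30)
X*t(v) = -30*64 = -1920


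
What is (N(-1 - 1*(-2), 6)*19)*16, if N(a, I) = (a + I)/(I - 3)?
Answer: 2128/3 ≈ 709.33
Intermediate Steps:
N(a, I) = (I + a)/(-3 + I)
(N(-1 - 1*(-2), 6)*19)*16 = (((6 + (-1 - 1*(-2)))/(-3 + 6))*19)*16 = (((6 + (-1 + 2))/3)*19)*16 = (((6 + 1)/3)*19)*16 = (((⅓)*7)*19)*16 = ((7/3)*19)*16 = (133/3)*16 = 2128/3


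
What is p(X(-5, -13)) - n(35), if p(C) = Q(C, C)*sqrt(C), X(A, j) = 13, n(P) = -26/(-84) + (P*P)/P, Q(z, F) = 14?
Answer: -1483/42 + 14*sqrt(13) ≈ 15.168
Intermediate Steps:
n(P) = 13/42 + P (n(P) = -26*(-1/84) + P**2/P = 13/42 + P)
p(C) = 14*sqrt(C)
p(X(-5, -13)) - n(35) = 14*sqrt(13) - (13/42 + 35) = 14*sqrt(13) - 1*1483/42 = 14*sqrt(13) - 1483/42 = -1483/42 + 14*sqrt(13)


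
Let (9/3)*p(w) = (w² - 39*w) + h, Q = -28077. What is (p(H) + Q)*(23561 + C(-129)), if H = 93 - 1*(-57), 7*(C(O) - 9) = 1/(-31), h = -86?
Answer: -346095660563/651 ≈ -5.3164e+8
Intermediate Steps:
C(O) = 1952/217 (C(O) = 9 + (⅐)/(-31) = 9 + (⅐)*(-1/31) = 9 - 1/217 = 1952/217)
H = 150 (H = 93 + 57 = 150)
p(w) = -86/3 - 13*w + w²/3 (p(w) = ((w² - 39*w) - 86)/3 = (-86 + w² - 39*w)/3 = -86/3 - 13*w + w²/3)
(p(H) + Q)*(23561 + C(-129)) = ((-86/3 - 13*150 + (⅓)*150²) - 28077)*(23561 + 1952/217) = ((-86/3 - 1950 + (⅓)*22500) - 28077)*(5114689/217) = ((-86/3 - 1950 + 7500) - 28077)*(5114689/217) = (16564/3 - 28077)*(5114689/217) = -67667/3*5114689/217 = -346095660563/651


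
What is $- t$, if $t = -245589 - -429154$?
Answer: $-183565$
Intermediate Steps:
$t = 183565$ ($t = -245589 + 429154 = 183565$)
$- t = \left(-1\right) 183565 = -183565$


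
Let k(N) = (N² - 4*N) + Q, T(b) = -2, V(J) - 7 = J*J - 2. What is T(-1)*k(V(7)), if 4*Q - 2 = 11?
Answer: -10813/2 ≈ -5406.5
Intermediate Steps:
Q = 13/4 (Q = ½ + (¼)*11 = ½ + 11/4 = 13/4 ≈ 3.2500)
V(J) = 5 + J² (V(J) = 7 + (J*J - 2) = 7 + (J² - 2) = 7 + (-2 + J²) = 5 + J²)
k(N) = 13/4 + N² - 4*N (k(N) = (N² - 4*N) + 13/4 = 13/4 + N² - 4*N)
T(-1)*k(V(7)) = -2*(13/4 + (5 + 7²)² - 4*(5 + 7²)) = -2*(13/4 + (5 + 49)² - 4*(5 + 49)) = -2*(13/4 + 54² - 4*54) = -2*(13/4 + 2916 - 216) = -2*10813/4 = -10813/2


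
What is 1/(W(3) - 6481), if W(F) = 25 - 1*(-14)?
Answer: -1/6442 ≈ -0.00015523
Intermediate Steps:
W(F) = 39 (W(F) = 25 + 14 = 39)
1/(W(3) - 6481) = 1/(39 - 6481) = 1/(-6442) = -1/6442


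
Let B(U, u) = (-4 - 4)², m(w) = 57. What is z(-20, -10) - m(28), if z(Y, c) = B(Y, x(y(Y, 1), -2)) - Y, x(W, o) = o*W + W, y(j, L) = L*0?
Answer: 27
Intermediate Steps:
y(j, L) = 0
x(W, o) = W + W*o (x(W, o) = W*o + W = W + W*o)
B(U, u) = 64 (B(U, u) = (-8)² = 64)
z(Y, c) = 64 - Y
z(-20, -10) - m(28) = (64 - 1*(-20)) - 1*57 = (64 + 20) - 57 = 84 - 57 = 27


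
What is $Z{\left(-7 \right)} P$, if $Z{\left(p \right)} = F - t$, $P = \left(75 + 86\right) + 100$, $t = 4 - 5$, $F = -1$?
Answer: $0$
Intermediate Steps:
$t = -1$ ($t = 4 - 5 = -1$)
$P = 261$ ($P = 161 + 100 = 261$)
$Z{\left(p \right)} = 0$ ($Z{\left(p \right)} = -1 - -1 = -1 + 1 = 0$)
$Z{\left(-7 \right)} P = 0 \cdot 261 = 0$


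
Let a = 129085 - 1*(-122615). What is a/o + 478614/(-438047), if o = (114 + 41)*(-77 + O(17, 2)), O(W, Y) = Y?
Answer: -1544270902/67897285 ≈ -22.744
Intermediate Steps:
a = 251700 (a = 129085 + 122615 = 251700)
o = -11625 (o = (114 + 41)*(-77 + 2) = 155*(-75) = -11625)
a/o + 478614/(-438047) = 251700/(-11625) + 478614/(-438047) = 251700*(-1/11625) + 478614*(-1/438047) = -3356/155 - 478614/438047 = -1544270902/67897285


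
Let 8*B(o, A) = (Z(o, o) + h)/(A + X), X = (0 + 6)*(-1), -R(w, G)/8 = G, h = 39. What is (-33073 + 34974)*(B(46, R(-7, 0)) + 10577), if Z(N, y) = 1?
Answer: 120631757/6 ≈ 2.0105e+7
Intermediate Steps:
R(w, G) = -8*G
X = -6 (X = 6*(-1) = -6)
B(o, A) = 5/(-6 + A) (B(o, A) = ((1 + 39)/(A - 6))/8 = (40/(-6 + A))/8 = 5/(-6 + A))
(-33073 + 34974)*(B(46, R(-7, 0)) + 10577) = (-33073 + 34974)*(5/(-6 - 8*0) + 10577) = 1901*(5/(-6 + 0) + 10577) = 1901*(5/(-6) + 10577) = 1901*(5*(-⅙) + 10577) = 1901*(-⅚ + 10577) = 1901*(63457/6) = 120631757/6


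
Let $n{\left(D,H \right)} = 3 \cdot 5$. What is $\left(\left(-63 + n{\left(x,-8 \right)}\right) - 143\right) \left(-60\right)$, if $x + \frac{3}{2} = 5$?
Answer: $11460$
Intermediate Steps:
$x = \frac{7}{2}$ ($x = - \frac{3}{2} + 5 = \frac{7}{2} \approx 3.5$)
$n{\left(D,H \right)} = 15$
$\left(\left(-63 + n{\left(x,-8 \right)}\right) - 143\right) \left(-60\right) = \left(\left(-63 + 15\right) - 143\right) \left(-60\right) = \left(-48 - 143\right) \left(-60\right) = \left(-191\right) \left(-60\right) = 11460$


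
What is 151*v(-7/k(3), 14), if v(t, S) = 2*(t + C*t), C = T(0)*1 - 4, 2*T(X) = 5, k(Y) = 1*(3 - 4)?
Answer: -1057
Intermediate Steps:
k(Y) = -1 (k(Y) = 1*(-1) = -1)
T(X) = 5/2 (T(X) = (½)*5 = 5/2)
C = -3/2 (C = (5/2)*1 - 4 = 5/2 - 4 = -3/2 ≈ -1.5000)
v(t, S) = -t (v(t, S) = 2*(t - 3*t/2) = 2*(-t/2) = -t)
151*v(-7/k(3), 14) = 151*(-(-7)/(-1)) = 151*(-(-7)*(-1)) = 151*(-1*7) = 151*(-7) = -1057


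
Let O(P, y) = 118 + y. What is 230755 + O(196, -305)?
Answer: 230568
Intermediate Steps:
230755 + O(196, -305) = 230755 + (118 - 305) = 230755 - 187 = 230568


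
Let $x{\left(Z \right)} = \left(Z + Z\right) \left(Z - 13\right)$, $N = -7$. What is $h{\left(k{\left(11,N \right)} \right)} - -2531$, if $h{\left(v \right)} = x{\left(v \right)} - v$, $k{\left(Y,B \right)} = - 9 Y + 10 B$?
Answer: $64216$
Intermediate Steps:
$x{\left(Z \right)} = 2 Z \left(-13 + Z\right)$
$h{\left(v \right)} = - v + 2 v \left(-13 + v\right)$ ($h{\left(v \right)} = 2 v \left(-13 + v\right) - v = - v + 2 v \left(-13 + v\right)$)
$h{\left(k{\left(11,N \right)} \right)} - -2531 = \left(\left(-9\right) 11 + 10 \left(-7\right)\right) \left(-27 + 2 \left(\left(-9\right) 11 + 10 \left(-7\right)\right)\right) - -2531 = \left(-99 - 70\right) \left(-27 + 2 \left(-99 - 70\right)\right) + 2531 = - 169 \left(-27 + 2 \left(-169\right)\right) + 2531 = - 169 \left(-27 - 338\right) + 2531 = \left(-169\right) \left(-365\right) + 2531 = 61685 + 2531 = 64216$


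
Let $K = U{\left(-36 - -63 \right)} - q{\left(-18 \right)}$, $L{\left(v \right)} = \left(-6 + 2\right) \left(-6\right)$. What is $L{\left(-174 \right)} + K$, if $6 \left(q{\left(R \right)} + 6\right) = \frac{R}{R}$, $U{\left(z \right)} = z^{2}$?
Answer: $\frac{4553}{6} \approx 758.83$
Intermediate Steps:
$q{\left(R \right)} = - \frac{35}{6}$ ($q{\left(R \right)} = -6 + \frac{R \frac{1}{R}}{6} = -6 + \frac{1}{6} \cdot 1 = -6 + \frac{1}{6} = - \frac{35}{6}$)
$L{\left(v \right)} = 24$ ($L{\left(v \right)} = \left(-4\right) \left(-6\right) = 24$)
$K = \frac{4409}{6}$ ($K = \left(-36 - -63\right)^{2} - - \frac{35}{6} = \left(-36 + 63\right)^{2} + \frac{35}{6} = 27^{2} + \frac{35}{6} = 729 + \frac{35}{6} = \frac{4409}{6} \approx 734.83$)
$L{\left(-174 \right)} + K = 24 + \frac{4409}{6} = \frac{4553}{6}$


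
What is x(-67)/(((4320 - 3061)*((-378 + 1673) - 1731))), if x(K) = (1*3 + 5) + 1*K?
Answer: 59/548924 ≈ 0.00010748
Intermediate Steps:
x(K) = 8 + K (x(K) = (3 + 5) + K = 8 + K)
x(-67)/(((4320 - 3061)*((-378 + 1673) - 1731))) = (8 - 67)/(((4320 - 3061)*((-378 + 1673) - 1731))) = -59*1/(1259*(1295 - 1731)) = -59/(1259*(-436)) = -59/(-548924) = -59*(-1/548924) = 59/548924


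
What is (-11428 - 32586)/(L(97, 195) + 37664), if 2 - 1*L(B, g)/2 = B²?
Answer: -22007/9425 ≈ -2.3350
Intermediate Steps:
L(B, g) = 4 - 2*B²
(-11428 - 32586)/(L(97, 195) + 37664) = (-11428 - 32586)/((4 - 2*97²) + 37664) = -44014/((4 - 2*9409) + 37664) = -44014/((4 - 18818) + 37664) = -44014/(-18814 + 37664) = -44014/18850 = -44014*1/18850 = -22007/9425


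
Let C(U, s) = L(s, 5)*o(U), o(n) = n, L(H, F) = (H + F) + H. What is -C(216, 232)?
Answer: -101304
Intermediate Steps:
L(H, F) = F + 2*H (L(H, F) = (F + H) + H = F + 2*H)
C(U, s) = U*(5 + 2*s) (C(U, s) = (5 + 2*s)*U = U*(5 + 2*s))
-C(216, 232) = -216*(5 + 2*232) = -216*(5 + 464) = -216*469 = -1*101304 = -101304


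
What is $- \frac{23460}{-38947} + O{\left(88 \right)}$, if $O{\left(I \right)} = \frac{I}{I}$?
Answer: $\frac{3671}{2291} \approx 1.6024$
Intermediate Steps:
$O{\left(I \right)} = 1$
$- \frac{23460}{-38947} + O{\left(88 \right)} = - \frac{23460}{-38947} + 1 = \left(-23460\right) \left(- \frac{1}{38947}\right) + 1 = \frac{1380}{2291} + 1 = \frac{3671}{2291}$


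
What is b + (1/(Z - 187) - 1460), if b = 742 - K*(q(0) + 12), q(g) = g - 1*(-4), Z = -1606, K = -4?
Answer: -1172623/1793 ≈ -654.00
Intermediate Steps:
q(g) = 4 + g (q(g) = g + 4 = 4 + g)
b = 806 (b = 742 - (-4)*((4 + 0) + 12) = 742 - (-4)*(4 + 12) = 742 - (-4)*16 = 742 - 1*(-64) = 742 + 64 = 806)
b + (1/(Z - 187) - 1460) = 806 + (1/(-1606 - 187) - 1460) = 806 + (1/(-1793) - 1460) = 806 + (-1/1793 - 1460) = 806 - 2617781/1793 = -1172623/1793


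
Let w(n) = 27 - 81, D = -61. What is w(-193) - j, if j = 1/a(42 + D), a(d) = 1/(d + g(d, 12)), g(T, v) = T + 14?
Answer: -30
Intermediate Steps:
g(T, v) = 14 + T
a(d) = 1/(14 + 2*d) (a(d) = 1/(d + (14 + d)) = 1/(14 + 2*d))
j = -24 (j = 1/(1/(2*(7 + (42 - 61)))) = 1/(1/(2*(7 - 19))) = 1/((1/2)/(-12)) = 1/((1/2)*(-1/12)) = 1/(-1/24) = -24)
w(n) = -54
w(-193) - j = -54 - 1*(-24) = -54 + 24 = -30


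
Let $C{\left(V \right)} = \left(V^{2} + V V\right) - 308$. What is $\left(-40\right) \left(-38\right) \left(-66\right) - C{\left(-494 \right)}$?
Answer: $-588084$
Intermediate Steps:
$C{\left(V \right)} = -308 + 2 V^{2}$ ($C{\left(V \right)} = \left(V^{2} + V^{2}\right) - 308 = 2 V^{2} - 308 = -308 + 2 V^{2}$)
$\left(-40\right) \left(-38\right) \left(-66\right) - C{\left(-494 \right)} = \left(-40\right) \left(-38\right) \left(-66\right) - \left(-308 + 2 \left(-494\right)^{2}\right) = 1520 \left(-66\right) - \left(-308 + 2 \cdot 244036\right) = -100320 - \left(-308 + 488072\right) = -100320 - 487764 = -588084$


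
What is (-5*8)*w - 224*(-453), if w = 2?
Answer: 101392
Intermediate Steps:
(-5*8)*w - 224*(-453) = -5*8*2 - 224*(-453) = -40*2 + 101472 = -80 + 101472 = 101392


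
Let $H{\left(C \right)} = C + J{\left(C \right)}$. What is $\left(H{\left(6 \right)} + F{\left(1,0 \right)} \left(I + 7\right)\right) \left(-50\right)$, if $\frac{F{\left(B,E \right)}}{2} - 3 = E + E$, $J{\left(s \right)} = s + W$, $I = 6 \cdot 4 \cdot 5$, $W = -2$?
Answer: $-38600$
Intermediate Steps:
$I = 120$ ($I = 24 \cdot 5 = 120$)
$J{\left(s \right)} = -2 + s$ ($J{\left(s \right)} = s - 2 = -2 + s$)
$F{\left(B,E \right)} = 6 + 4 E$ ($F{\left(B,E \right)} = 6 + 2 \left(E + E\right) = 6 + 2 \cdot 2 E = 6 + 4 E$)
$H{\left(C \right)} = -2 + 2 C$ ($H{\left(C \right)} = C + \left(-2 + C\right) = -2 + 2 C$)
$\left(H{\left(6 \right)} + F{\left(1,0 \right)} \left(I + 7\right)\right) \left(-50\right) = \left(\left(-2 + 2 \cdot 6\right) + \left(6 + 4 \cdot 0\right) \left(120 + 7\right)\right) \left(-50\right) = \left(\left(-2 + 12\right) + \left(6 + 0\right) 127\right) \left(-50\right) = \left(10 + 6 \cdot 127\right) \left(-50\right) = \left(10 + 762\right) \left(-50\right) = 772 \left(-50\right) = -38600$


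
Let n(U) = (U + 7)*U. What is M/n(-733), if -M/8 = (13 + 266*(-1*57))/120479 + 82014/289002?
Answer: -3668582272/1544086235985447 ≈ -2.3759e-6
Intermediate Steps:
n(U) = U*(7 + U) (n(U) = (7 + U)*U = U*(7 + U))
M = -7337164544/5803111993 (M = -8*((13 + 266*(-1*57))/120479 + 82014/289002) = -8*((13 + 266*(-57))*(1/120479) + 82014*(1/289002)) = -8*((13 - 15162)*(1/120479) + 13669/48167) = -8*(-15149*1/120479 + 13669/48167) = -8*(-15149/120479 + 13669/48167) = -8*917145568/5803111993 = -7337164544/5803111993 ≈ -1.2644)
M/n(-733) = -7337164544*(-1/(733*(7 - 733)))/5803111993 = -7337164544/(5803111993*((-733*(-726)))) = -7337164544/5803111993/532158 = -7337164544/5803111993*1/532158 = -3668582272/1544086235985447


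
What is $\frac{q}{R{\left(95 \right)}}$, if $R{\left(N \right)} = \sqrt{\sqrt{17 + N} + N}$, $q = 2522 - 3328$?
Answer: $- \frac{806}{\sqrt{95 + 4 \sqrt{7}}} \approx -78.44$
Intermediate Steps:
$q = -806$ ($q = 2522 - 3328 = -806$)
$R{\left(N \right)} = \sqrt{N + \sqrt{17 + N}}$
$\frac{q}{R{\left(95 \right)}} = - \frac{806}{\sqrt{95 + \sqrt{17 + 95}}} = - \frac{806}{\sqrt{95 + \sqrt{112}}} = - \frac{806}{\sqrt{95 + 4 \sqrt{7}}}$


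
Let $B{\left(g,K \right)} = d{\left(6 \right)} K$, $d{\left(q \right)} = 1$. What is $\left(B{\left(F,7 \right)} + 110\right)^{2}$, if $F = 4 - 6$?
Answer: $13689$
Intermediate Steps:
$F = -2$ ($F = 4 - 6 = -2$)
$B{\left(g,K \right)} = K$ ($B{\left(g,K \right)} = 1 K = K$)
$\left(B{\left(F,7 \right)} + 110\right)^{2} = \left(7 + 110\right)^{2} = 117^{2} = 13689$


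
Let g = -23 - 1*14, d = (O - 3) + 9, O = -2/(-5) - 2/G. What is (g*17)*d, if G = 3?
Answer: -54094/15 ≈ -3606.3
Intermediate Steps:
O = -4/15 (O = -2/(-5) - 2/3 = -2*(-1/5) - 2*1/3 = 2/5 - 2/3 = -4/15 ≈ -0.26667)
d = 86/15 (d = (-4/15 - 3) + 9 = -49/15 + 9 = 86/15 ≈ 5.7333)
g = -37 (g = -23 - 14 = -37)
(g*17)*d = -37*17*(86/15) = -629*86/15 = -54094/15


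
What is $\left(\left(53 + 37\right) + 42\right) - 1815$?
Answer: $-1683$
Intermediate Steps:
$\left(\left(53 + 37\right) + 42\right) - 1815 = \left(90 + 42\right) - 1815 = 132 - 1815 = -1683$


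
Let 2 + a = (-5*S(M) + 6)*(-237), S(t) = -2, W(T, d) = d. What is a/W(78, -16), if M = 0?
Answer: 1897/8 ≈ 237.13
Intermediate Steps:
a = -3794 (a = -2 + (-5*(-2) + 6)*(-237) = -2 + (10 + 6)*(-237) = -2 + 16*(-237) = -2 - 3792 = -3794)
a/W(78, -16) = -3794/(-16) = -3794*(-1/16) = 1897/8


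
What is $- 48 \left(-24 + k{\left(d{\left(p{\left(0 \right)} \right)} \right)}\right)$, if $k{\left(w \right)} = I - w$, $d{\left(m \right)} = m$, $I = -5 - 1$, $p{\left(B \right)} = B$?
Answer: $1440$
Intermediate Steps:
$I = -6$ ($I = -5 - 1 = -6$)
$k{\left(w \right)} = -6 - w$
$- 48 \left(-24 + k{\left(d{\left(p{\left(0 \right)} \right)} \right)}\right) = - 48 \left(-24 - 6\right) = \left(-48\right) \left(-30\right) = 1440$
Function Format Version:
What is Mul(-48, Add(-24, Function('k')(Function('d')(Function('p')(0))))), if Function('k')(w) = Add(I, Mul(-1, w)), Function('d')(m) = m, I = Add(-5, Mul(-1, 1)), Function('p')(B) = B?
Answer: 1440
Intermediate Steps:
I = -6 (I = Add(-5, -1) = -6)
Function('k')(w) = Add(-6, Mul(-1, w))
Mul(-48, Add(-24, Function('k')(Function('d')(Function('p')(0))))) = Mul(-48, Add(-24, Add(-6, Mul(-1, 0)))) = Mul(-48, Add(-24, Add(-6, 0))) = Mul(-48, Add(-24, -6)) = Mul(-48, -30) = 1440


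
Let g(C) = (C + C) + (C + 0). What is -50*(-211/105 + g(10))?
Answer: -29390/21 ≈ -1399.5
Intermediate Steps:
g(C) = 3*C (g(C) = 2*C + C = 3*C)
-50*(-211/105 + g(10)) = -50*(-211/105 + 3*10) = -50*(-211*1/105 + 30) = -50*(-211/105 + 30) = -50*2939/105 = -29390/21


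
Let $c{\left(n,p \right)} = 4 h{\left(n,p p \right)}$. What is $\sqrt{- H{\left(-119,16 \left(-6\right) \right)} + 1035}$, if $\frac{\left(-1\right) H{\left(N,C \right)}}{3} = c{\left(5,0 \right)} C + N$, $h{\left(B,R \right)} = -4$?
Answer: $\sqrt{5286} \approx 72.705$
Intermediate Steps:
$c{\left(n,p \right)} = -16$ ($c{\left(n,p \right)} = 4 \left(-4\right) = -16$)
$H{\left(N,C \right)} = - 3 N + 48 C$ ($H{\left(N,C \right)} = - 3 \left(- 16 C + N\right) = - 3 \left(N - 16 C\right) = - 3 N + 48 C$)
$\sqrt{- H{\left(-119,16 \left(-6\right) \right)} + 1035} = \sqrt{- (\left(-3\right) \left(-119\right) + 48 \cdot 16 \left(-6\right)) + 1035} = \sqrt{- (357 + 48 \left(-96\right)) + 1035} = \sqrt{- (357 - 4608) + 1035} = \sqrt{\left(-1\right) \left(-4251\right) + 1035} = \sqrt{4251 + 1035} = \sqrt{5286}$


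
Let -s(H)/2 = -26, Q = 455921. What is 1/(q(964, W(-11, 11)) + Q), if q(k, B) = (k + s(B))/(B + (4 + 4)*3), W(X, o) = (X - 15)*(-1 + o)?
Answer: 59/26899085 ≈ 2.1934e-6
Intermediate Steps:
s(H) = 52 (s(H) = -2*(-26) = 52)
W(X, o) = (-1 + o)*(-15 + X) (W(X, o) = (-15 + X)*(-1 + o) = (-1 + o)*(-15 + X))
q(k, B) = (52 + k)/(24 + B) (q(k, B) = (k + 52)/(B + (4 + 4)*3) = (52 + k)/(B + 8*3) = (52 + k)/(B + 24) = (52 + k)/(24 + B))
1/(q(964, W(-11, 11)) + Q) = 1/((52 + 964)/(24 + (15 - 1*(-11) - 15*11 - 11*11)) + 455921) = 1/(1016/(24 + (15 + 11 - 165 - 121)) + 455921) = 1/(1016/(24 - 260) + 455921) = 1/(1016/(-236) + 455921) = 1/(-1/236*1016 + 455921) = 1/(-254/59 + 455921) = 1/(26899085/59) = 59/26899085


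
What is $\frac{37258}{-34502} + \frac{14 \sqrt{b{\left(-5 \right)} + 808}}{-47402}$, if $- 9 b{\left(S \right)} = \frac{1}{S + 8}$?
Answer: $- \frac{1433}{1327} - \frac{7 \sqrt{65445}}{213309} \approx -1.0883$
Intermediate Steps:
$b{\left(S \right)} = - \frac{1}{9 \left(8 + S\right)}$ ($b{\left(S \right)} = - \frac{1}{9 \left(S + 8\right)} = - \frac{1}{9 \left(8 + S\right)}$)
$\frac{37258}{-34502} + \frac{14 \sqrt{b{\left(-5 \right)} + 808}}{-47402} = \frac{37258}{-34502} + \frac{14 \sqrt{- \frac{1}{72 + 9 \left(-5\right)} + 808}}{-47402} = 37258 \left(- \frac{1}{34502}\right) + 14 \sqrt{- \frac{1}{72 - 45} + 808} \left(- \frac{1}{47402}\right) = - \frac{1433}{1327} + 14 \sqrt{- \frac{1}{27} + 808} \left(- \frac{1}{47402}\right) = - \frac{1433}{1327} + 14 \sqrt{\frac{21815}{27}} \left(- \frac{1}{47402}\right) = - \frac{1433}{1327} + 14 \frac{\sqrt{65445}}{9} \left(- \frac{1}{47402}\right) = - \frac{1433}{1327} + \frac{14 \sqrt{65445}}{9} \left(- \frac{1}{47402}\right) = - \frac{1433}{1327} - \frac{7 \sqrt{65445}}{213309}$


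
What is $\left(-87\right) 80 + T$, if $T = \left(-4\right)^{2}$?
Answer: $-6944$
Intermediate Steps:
$T = 16$
$\left(-87\right) 80 + T = \left(-87\right) 80 + 16 = -6960 + 16 = -6944$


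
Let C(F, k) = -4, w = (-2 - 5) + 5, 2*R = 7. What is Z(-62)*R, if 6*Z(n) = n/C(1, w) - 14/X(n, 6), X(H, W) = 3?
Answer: 455/72 ≈ 6.3194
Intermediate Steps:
R = 7/2 (R = (½)*7 = 7/2 ≈ 3.5000)
w = -2 (w = -7 + 5 = -2)
Z(n) = -7/9 - n/24 (Z(n) = (n/(-4) - 14/3)/6 = (n*(-¼) - 14*⅓)/6 = (-n/4 - 14/3)/6 = (-14/3 - n/4)/6 = -7/9 - n/24)
Z(-62)*R = (-7/9 - 1/24*(-62))*(7/2) = (-7/9 + 31/12)*(7/2) = (65/36)*(7/2) = 455/72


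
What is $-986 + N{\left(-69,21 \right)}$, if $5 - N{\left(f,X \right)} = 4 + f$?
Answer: $-916$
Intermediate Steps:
$N{\left(f,X \right)} = 1 - f$ ($N{\left(f,X \right)} = 5 - \left(4 + f\right) = 1 - f$)
$-986 + N{\left(-69,21 \right)} = -986 + \left(1 - -69\right) = -986 + \left(1 + 69\right) = -986 + 70 = -916$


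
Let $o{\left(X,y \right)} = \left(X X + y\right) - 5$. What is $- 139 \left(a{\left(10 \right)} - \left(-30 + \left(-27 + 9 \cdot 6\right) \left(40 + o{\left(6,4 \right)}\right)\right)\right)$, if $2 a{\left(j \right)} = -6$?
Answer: $277722$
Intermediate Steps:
$o{\left(X,y \right)} = -5 + y + X^{2}$ ($o{\left(X,y \right)} = \left(X^{2} + y\right) - 5 = \left(y + X^{2}\right) - 5 = -5 + y + X^{2}$)
$a{\left(j \right)} = -3$ ($a{\left(j \right)} = \frac{1}{2} \left(-6\right) = -3$)
$- 139 \left(a{\left(10 \right)} - \left(-30 + \left(-27 + 9 \cdot 6\right) \left(40 + o{\left(6,4 \right)}\right)\right)\right) = - 139 \left(-3 + \left(30 - \left(-27 + 9 \cdot 6\right) \left(40 + \left(-5 + 4 + 6^{2}\right)\right)\right)\right) = - 139 \left(-3 + \left(30 - \left(-27 + 54\right) \left(40 + \left(-5 + 4 + 36\right)\right)\right)\right) = - 139 \left(-3 + \left(30 - 27 \left(40 + 35\right)\right)\right) = - 139 \left(-3 + \left(30 - 27 \cdot 75\right)\right) = - 139 \left(-3 + \left(30 - 2025\right)\right) = - 139 \left(-3 - 1995\right) = \left(-139\right) \left(-1998\right) = 277722$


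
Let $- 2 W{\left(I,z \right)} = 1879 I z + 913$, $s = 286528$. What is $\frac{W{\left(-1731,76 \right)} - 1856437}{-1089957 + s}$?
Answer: $- \frac{243479937}{1606858} \approx -151.53$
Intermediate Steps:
$W{\left(I,z \right)} = - \frac{913}{2} - \frac{1879 I z}{2}$ ($W{\left(I,z \right)} = - \frac{1879 I z + 913}{2} = - \frac{913 + 1879 I z}{2} = - \frac{913}{2} - \frac{1879 I z}{2}$)
$\frac{W{\left(-1731,76 \right)} - 1856437}{-1089957 + s} = \frac{\left(- \frac{913}{2} - \left(- \frac{3252549}{2}\right) 76\right) - 1856437}{-1089957 + 286528} = \frac{\left(- \frac{913}{2} + 123596862\right) - 1856437}{-803429} = \left(\frac{247192811}{2} - 1856437\right) \left(- \frac{1}{803429}\right) = \frac{243479937}{2} \left(- \frac{1}{803429}\right) = - \frac{243479937}{1606858}$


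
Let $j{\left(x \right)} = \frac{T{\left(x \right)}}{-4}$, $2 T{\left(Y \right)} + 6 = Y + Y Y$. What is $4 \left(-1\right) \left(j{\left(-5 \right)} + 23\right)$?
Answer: $-85$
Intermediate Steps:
$T{\left(Y \right)} = -3 + \frac{Y}{2} + \frac{Y^{2}}{2}$ ($T{\left(Y \right)} = -3 + \frac{Y + Y Y}{2} = -3 + \frac{Y + Y^{2}}{2} = -3 + \left(\frac{Y}{2} + \frac{Y^{2}}{2}\right) = -3 + \frac{Y}{2} + \frac{Y^{2}}{2}$)
$j{\left(x \right)} = \frac{3}{4} - \frac{x}{8} - \frac{x^{2}}{8}$ ($j{\left(x \right)} = \frac{-3 + \frac{x}{2} + \frac{x^{2}}{2}}{-4} = \left(-3 + \frac{x}{2} + \frac{x^{2}}{2}\right) \left(- \frac{1}{4}\right) = \frac{3}{4} - \frac{x}{8} - \frac{x^{2}}{8}$)
$4 \left(-1\right) \left(j{\left(-5 \right)} + 23\right) = 4 \left(-1\right) \left(\left(\frac{3}{4} - - \frac{5}{8} - \frac{\left(-5\right)^{2}}{8}\right) + 23\right) = - 4 \left(\left(\frac{3}{4} + \frac{5}{8} - \frac{25}{8}\right) + 23\right) = - 4 \left(- \frac{7}{4} + 23\right) = \left(-4\right) \frac{85}{4} = -85$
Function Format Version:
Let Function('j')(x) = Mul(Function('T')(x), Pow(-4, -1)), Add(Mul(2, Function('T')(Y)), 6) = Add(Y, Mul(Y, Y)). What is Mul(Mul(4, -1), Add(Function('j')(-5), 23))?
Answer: -85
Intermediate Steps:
Function('T')(Y) = Add(-3, Mul(Rational(1, 2), Y), Mul(Rational(1, 2), Pow(Y, 2))) (Function('T')(Y) = Add(-3, Mul(Rational(1, 2), Add(Y, Mul(Y, Y)))) = Add(-3, Mul(Rational(1, 2), Add(Y, Pow(Y, 2)))) = Add(-3, Add(Mul(Rational(1, 2), Y), Mul(Rational(1, 2), Pow(Y, 2)))) = Add(-3, Mul(Rational(1, 2), Y), Mul(Rational(1, 2), Pow(Y, 2))))
Function('j')(x) = Add(Rational(3, 4), Mul(Rational(-1, 8), x), Mul(Rational(-1, 8), Pow(x, 2))) (Function('j')(x) = Mul(Add(-3, Mul(Rational(1, 2), x), Mul(Rational(1, 2), Pow(x, 2))), Pow(-4, -1)) = Mul(Add(-3, Mul(Rational(1, 2), x), Mul(Rational(1, 2), Pow(x, 2))), Rational(-1, 4)) = Add(Rational(3, 4), Mul(Rational(-1, 8), x), Mul(Rational(-1, 8), Pow(x, 2))))
Mul(Mul(4, -1), Add(Function('j')(-5), 23)) = Mul(Mul(4, -1), Add(Add(Rational(3, 4), Mul(Rational(-1, 8), -5), Mul(Rational(-1, 8), Pow(-5, 2))), 23)) = Mul(-4, Add(Add(Rational(3, 4), Rational(5, 8), Mul(Rational(-1, 8), 25)), 23)) = Mul(-4, Add(Add(Rational(3, 4), Rational(5, 8), Rational(-25, 8)), 23)) = Mul(-4, Add(Rational(-7, 4), 23)) = Mul(-4, Rational(85, 4)) = -85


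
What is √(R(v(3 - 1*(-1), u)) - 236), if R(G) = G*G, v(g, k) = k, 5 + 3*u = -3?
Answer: 2*I*√515/3 ≈ 15.129*I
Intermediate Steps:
u = -8/3 (u = -5/3 + (⅓)*(-3) = -5/3 - 1 = -8/3 ≈ -2.6667)
R(G) = G²
√(R(v(3 - 1*(-1), u)) - 236) = √((-8/3)² - 236) = √(64/9 - 236) = √(-2060/9) = 2*I*√515/3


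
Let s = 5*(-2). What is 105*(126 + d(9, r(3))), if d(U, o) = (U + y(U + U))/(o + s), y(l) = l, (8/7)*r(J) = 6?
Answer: 240030/19 ≈ 12633.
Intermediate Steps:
r(J) = 21/4 (r(J) = (7/8)*6 = 21/4)
s = -10
d(U, o) = 3*U/(-10 + o) (d(U, o) = (U + (U + U))/(o - 10) = (U + 2*U)/(-10 + o) = (3*U)/(-10 + o) = 3*U/(-10 + o))
105*(126 + d(9, r(3))) = 105*(126 + 3*9/(-10 + 21/4)) = 105*(126 + 3*9/(-19/4)) = 105*(126 + 3*9*(-4/19)) = 105*(126 - 108/19) = 105*(2286/19) = 240030/19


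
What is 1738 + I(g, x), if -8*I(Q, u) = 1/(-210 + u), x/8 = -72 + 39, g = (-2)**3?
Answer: 6590497/3792 ≈ 1738.0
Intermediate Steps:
g = -8
x = -264 (x = 8*(-72 + 39) = 8*(-33) = -264)
I(Q, u) = -1/(8*(-210 + u))
1738 + I(g, x) = 1738 - 1/(-1680 + 8*(-264)) = 1738 - 1/(-1680 - 2112) = 1738 - 1/(-3792) = 1738 - 1*(-1/3792) = 1738 + 1/3792 = 6590497/3792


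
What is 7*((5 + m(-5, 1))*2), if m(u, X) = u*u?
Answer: 420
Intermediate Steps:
m(u, X) = u**2
7*((5 + m(-5, 1))*2) = 7*((5 + (-5)**2)*2) = 7*((5 + 25)*2) = 7*(30*2) = 7*60 = 420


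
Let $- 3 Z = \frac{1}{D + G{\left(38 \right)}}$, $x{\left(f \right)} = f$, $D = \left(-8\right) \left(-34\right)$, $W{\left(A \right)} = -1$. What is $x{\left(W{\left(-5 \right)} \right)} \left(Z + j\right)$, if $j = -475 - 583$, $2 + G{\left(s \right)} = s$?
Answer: $\frac{977593}{924} \approx 1058.0$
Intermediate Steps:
$G{\left(s \right)} = -2 + s$
$j = -1058$ ($j = -475 - 583 = -1058$)
$D = 272$
$Z = - \frac{1}{924}$ ($Z = - \frac{1}{3 \left(272 + \left(-2 + 38\right)\right)} = - \frac{1}{3 \left(272 + 36\right)} = - \frac{1}{3 \cdot 308} = \left(- \frac{1}{3}\right) \frac{1}{308} = - \frac{1}{924} \approx -0.0010823$)
$x{\left(W{\left(-5 \right)} \right)} \left(Z + j\right) = - (- \frac{1}{924} - 1058) = \left(-1\right) \left(- \frac{977593}{924}\right) = \frac{977593}{924}$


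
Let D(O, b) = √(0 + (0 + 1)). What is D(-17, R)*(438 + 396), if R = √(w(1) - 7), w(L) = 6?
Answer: 834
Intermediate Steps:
R = I (R = √(6 - 7) = √(-1) = I ≈ 1.0*I)
D(O, b) = 1 (D(O, b) = √(0 + 1) = √1 = 1)
D(-17, R)*(438 + 396) = 1*(438 + 396) = 1*834 = 834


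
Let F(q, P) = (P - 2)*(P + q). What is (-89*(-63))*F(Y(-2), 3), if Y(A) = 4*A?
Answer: -28035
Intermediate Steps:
F(q, P) = (-2 + P)*(P + q)
(-89*(-63))*F(Y(-2), 3) = (-89*(-63))*(3² - 2*3 - 8*(-2) + 3*(4*(-2))) = 5607*(9 - 6 - 2*(-8) + 3*(-8)) = 5607*(9 - 6 + 16 - 24) = 5607*(-5) = -28035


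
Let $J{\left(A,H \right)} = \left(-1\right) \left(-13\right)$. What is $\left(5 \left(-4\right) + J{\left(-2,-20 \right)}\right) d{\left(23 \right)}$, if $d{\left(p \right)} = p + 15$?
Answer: $-266$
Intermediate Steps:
$J{\left(A,H \right)} = 13$
$d{\left(p \right)} = 15 + p$
$\left(5 \left(-4\right) + J{\left(-2,-20 \right)}\right) d{\left(23 \right)} = \left(5 \left(-4\right) + 13\right) \left(15 + 23\right) = \left(-20 + 13\right) 38 = \left(-7\right) 38 = -266$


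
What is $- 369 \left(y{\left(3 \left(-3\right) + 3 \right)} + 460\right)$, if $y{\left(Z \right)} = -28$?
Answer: $-159408$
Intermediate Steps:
$- 369 \left(y{\left(3 \left(-3\right) + 3 \right)} + 460\right) = - 369 \left(-28 + 460\right) = \left(-369\right) 432 = -159408$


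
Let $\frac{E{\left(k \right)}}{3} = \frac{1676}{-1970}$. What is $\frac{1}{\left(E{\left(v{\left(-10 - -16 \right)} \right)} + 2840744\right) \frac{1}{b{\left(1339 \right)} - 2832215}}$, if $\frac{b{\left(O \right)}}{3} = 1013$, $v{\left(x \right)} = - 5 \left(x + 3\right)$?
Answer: $- \frac{1393369180}{1399065163} \approx -0.99593$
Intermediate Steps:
$v{\left(x \right)} = -15 - 5 x$ ($v{\left(x \right)} = - 5 \left(3 + x\right) = -15 - 5 x$)
$b{\left(O \right)} = 3039$ ($b{\left(O \right)} = 3 \cdot 1013 = 3039$)
$E{\left(k \right)} = - \frac{2514}{985}$ ($E{\left(k \right)} = 3 \frac{1676}{-1970} = 3 \cdot 1676 \left(- \frac{1}{1970}\right) = 3 \left(- \frac{838}{985}\right) = - \frac{2514}{985}$)
$\frac{1}{\left(E{\left(v{\left(-10 - -16 \right)} \right)} + 2840744\right) \frac{1}{b{\left(1339 \right)} - 2832215}} = \frac{1}{\left(- \frac{2514}{985} + 2840744\right) \frac{1}{3039 - 2832215}} = \frac{1}{\frac{2798130326}{985} \frac{1}{-2829176}} = \frac{1}{\frac{2798130326}{985} \left(- \frac{1}{2829176}\right)} = \frac{1}{- \frac{1399065163}{1393369180}} = - \frac{1393369180}{1399065163}$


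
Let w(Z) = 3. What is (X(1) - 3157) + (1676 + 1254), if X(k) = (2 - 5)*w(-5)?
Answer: -236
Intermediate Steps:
X(k) = -9 (X(k) = (2 - 5)*3 = -3*3 = -9)
(X(1) - 3157) + (1676 + 1254) = (-9 - 3157) + (1676 + 1254) = -3166 + 2930 = -236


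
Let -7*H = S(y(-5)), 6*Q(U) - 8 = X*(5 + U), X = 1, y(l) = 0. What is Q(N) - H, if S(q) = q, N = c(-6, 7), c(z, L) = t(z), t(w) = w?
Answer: 7/6 ≈ 1.1667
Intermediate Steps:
c(z, L) = z
N = -6
Q(U) = 13/6 + U/6 (Q(U) = 4/3 + (1*(5 + U))/6 = 4/3 + (5 + U)/6 = 4/3 + (5/6 + U/6) = 13/6 + U/6)
H = 0 (H = -1/7*0 = 0)
Q(N) - H = (13/6 + (1/6)*(-6)) - 1*0 = (13/6 - 1) + 0 = 7/6 + 0 = 7/6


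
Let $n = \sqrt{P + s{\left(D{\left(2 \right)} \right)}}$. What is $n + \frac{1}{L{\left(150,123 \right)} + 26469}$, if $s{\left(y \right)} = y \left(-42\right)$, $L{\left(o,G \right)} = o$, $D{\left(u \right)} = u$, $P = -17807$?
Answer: $\frac{1}{26619} + i \sqrt{17891} \approx 3.7567 \cdot 10^{-5} + 133.76 i$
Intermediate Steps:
$s{\left(y \right)} = - 42 y$
$n = i \sqrt{17891}$ ($n = \sqrt{-17807 - 84} = \sqrt{-17891} = i \sqrt{17891} \approx 133.76 i$)
$n + \frac{1}{L{\left(150,123 \right)} + 26469} = i \sqrt{17891} + \frac{1}{150 + 26469} = i \sqrt{17891} + \frac{1}{26619} = \frac{1}{26619} + i \sqrt{17891}$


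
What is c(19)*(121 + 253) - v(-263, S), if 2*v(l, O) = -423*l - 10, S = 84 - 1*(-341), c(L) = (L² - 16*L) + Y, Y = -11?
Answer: -76831/2 ≈ -38416.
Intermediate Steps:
c(L) = -11 + L² - 16*L (c(L) = (L² - 16*L) - 11 = -11 + L² - 16*L)
S = 425 (S = 84 + 341 = 425)
v(l, O) = -5 - 423*l/2 (v(l, O) = (-423*l - 10)/2 = (-10 - 423*l)/2 = -5 - 423*l/2)
c(19)*(121 + 253) - v(-263, S) = (-11 + 19² - 16*19)*(121 + 253) - (-5 - 423/2*(-263)) = (-11 + 361 - 304)*374 - (-5 + 111249/2) = 46*374 - 1*111239/2 = 17204 - 111239/2 = -76831/2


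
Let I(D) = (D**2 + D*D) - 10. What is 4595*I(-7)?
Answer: 404360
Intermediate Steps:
I(D) = -10 + 2*D**2 (I(D) = (D**2 + D**2) - 10 = 2*D**2 - 10 = -10 + 2*D**2)
4595*I(-7) = 4595*(-10 + 2*(-7)**2) = 4595*(-10 + 2*49) = 4595*(-10 + 98) = 4595*88 = 404360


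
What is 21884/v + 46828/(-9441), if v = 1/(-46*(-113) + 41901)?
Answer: 9730975698728/9441 ≈ 1.0307e+9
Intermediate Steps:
v = 1/47099 (v = 1/(5198 + 41901) = 1/47099 ≈ 2.1232e-5)
21884/v + 46828/(-9441) = 21884/(1/47099) + 46828/(-9441) = 21884*47099 + 46828*(-1/9441) = 1030714516 - 46828/9441 = 9730975698728/9441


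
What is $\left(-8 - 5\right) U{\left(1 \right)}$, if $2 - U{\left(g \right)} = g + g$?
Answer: $0$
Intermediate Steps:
$U{\left(g \right)} = 2 - 2 g$ ($U{\left(g \right)} = 2 - \left(g + g\right) = 2 - 2 g$)
$\left(-8 - 5\right) U{\left(1 \right)} = \left(-8 - 5\right) \left(2 - 2\right) = - 13 \left(2 - 2\right) = \left(-13\right) 0 = 0$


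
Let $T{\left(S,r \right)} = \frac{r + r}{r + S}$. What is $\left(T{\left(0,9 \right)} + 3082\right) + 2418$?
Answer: $5502$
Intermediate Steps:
$T{\left(S,r \right)} = \frac{2 r}{S + r}$
$\left(T{\left(0,9 \right)} + 3082\right) + 2418 = \left(2 \cdot 9 \frac{1}{0 + 9} + 3082\right) + 2418 = \left(2 \cdot 9 \cdot \frac{1}{9} + 3082\right) + 2418 = \left(2 + 3082\right) + 2418 = 3084 + 2418 = 5502$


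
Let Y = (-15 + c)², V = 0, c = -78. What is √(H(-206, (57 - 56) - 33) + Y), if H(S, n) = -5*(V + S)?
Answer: √9679 ≈ 98.382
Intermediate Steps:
H(S, n) = -5*S (H(S, n) = -5*(0 + S) = -5*S)
Y = 8649 (Y = (-15 - 78)² = (-93)² = 8649)
√(H(-206, (57 - 56) - 33) + Y) = √(-5*(-206) + 8649) = √(1030 + 8649) = √9679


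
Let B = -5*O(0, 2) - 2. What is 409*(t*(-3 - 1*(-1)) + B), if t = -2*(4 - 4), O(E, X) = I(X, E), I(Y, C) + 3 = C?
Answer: 5317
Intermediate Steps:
I(Y, C) = -3 + C
O(E, X) = -3 + E
t = 0 (t = -2*0 = 0)
B = 13 (B = -5*(-3 + 0) - 2 = -5*(-3) - 2 = 15 - 2 = 13)
409*(t*(-3 - 1*(-1)) + B) = 409*(0*(-3 - 1*(-1)) + 13) = 409*(0*(-3 + 1) + 13) = 409*(0*(-2) + 13) = 409*(0 + 13) = 409*13 = 5317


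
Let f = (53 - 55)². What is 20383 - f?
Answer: 20379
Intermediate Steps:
f = 4 (f = (-2)² = 4)
20383 - f = 20383 - 1*4 = 20383 - 4 = 20379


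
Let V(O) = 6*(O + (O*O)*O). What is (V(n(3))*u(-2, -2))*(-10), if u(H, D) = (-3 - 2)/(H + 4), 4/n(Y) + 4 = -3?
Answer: -39000/343 ≈ -113.70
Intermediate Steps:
n(Y) = -4/7 (n(Y) = 4/(-4 - 3) = 4/(-7) = 4*(-⅐) = -4/7)
V(O) = 6*O + 6*O³ (V(O) = 6*(O + O²*O) = 6*(O + O³) = 6*O + 6*O³)
u(H, D) = -5/(4 + H)
(V(n(3))*u(-2, -2))*(-10) = ((6*(-4/7)*(1 + (-4/7)²))*(-5/(4 - 2)))*(-10) = ((6*(-4/7)*(1 + 16/49))*(-5/2))*(-10) = ((6*(-4/7)*(65/49))*(-5*½))*(-10) = -1560/343*(-5/2)*(-10) = (3900/343)*(-10) = -39000/343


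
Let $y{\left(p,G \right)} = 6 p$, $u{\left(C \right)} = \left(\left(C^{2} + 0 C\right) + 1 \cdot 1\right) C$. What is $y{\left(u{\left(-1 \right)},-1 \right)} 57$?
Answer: $-684$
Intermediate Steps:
$u{\left(C \right)} = C \left(1 + C^{2}\right)$ ($u{\left(C \right)} = \left(\left(C^{2} + 0\right) + 1\right) C = \left(C^{2} + 1\right) C = \left(1 + C^{2}\right) C = C \left(1 + C^{2}\right)$)
$y{\left(u{\left(-1 \right)},-1 \right)} 57 = 6 \left(-1 + \left(-1\right)^{3}\right) 57 = 6 \left(-1 - 1\right) 57 = 6 \left(-2\right) 57 = \left(-12\right) 57 = -684$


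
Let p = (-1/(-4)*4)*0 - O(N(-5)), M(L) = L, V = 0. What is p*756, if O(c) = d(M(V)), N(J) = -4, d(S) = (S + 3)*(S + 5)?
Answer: -11340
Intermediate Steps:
d(S) = (3 + S)*(5 + S)
O(c) = 15 (O(c) = 15 + 0² + 8*0 = 15 + 0 + 0 = 15)
p = -15 (p = (-1/(-4)*4)*0 - 1*15 = (-1*(-¼)*4)*0 - 15 = ((¼)*4)*0 - 15 = 1*0 - 15 = 0 - 15 = -15)
p*756 = -15*756 = -11340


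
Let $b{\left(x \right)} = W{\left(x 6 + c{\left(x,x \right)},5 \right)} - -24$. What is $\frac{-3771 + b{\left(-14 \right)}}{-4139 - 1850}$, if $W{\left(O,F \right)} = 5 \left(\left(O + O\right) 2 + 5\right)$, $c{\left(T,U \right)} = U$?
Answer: $\frac{5682}{5989} \approx 0.94874$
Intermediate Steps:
$W{\left(O,F \right)} = 25 + 20 O$ ($W{\left(O,F \right)} = 5 \left(2 O 2 + 5\right) = 5 \left(4 O + 5\right) = 5 \left(5 + 4 O\right) = 25 + 20 O$)
$b{\left(x \right)} = 49 + 140 x$ ($b{\left(x \right)} = \left(25 + 20 \left(x 6 + x\right)\right) - -24 = \left(25 + 20 \left(6 x + x\right)\right) + 24 = \left(25 + 20 \cdot 7 x\right) + 24 = \left(25 + 140 x\right) + 24 = 49 + 140 x$)
$\frac{-3771 + b{\left(-14 \right)}}{-4139 - 1850} = \frac{-3771 + \left(49 + 140 \left(-14\right)\right)}{-4139 - 1850} = \frac{-3771 + \left(49 - 1960\right)}{-5989} = \left(-3771 - 1911\right) \left(- \frac{1}{5989}\right) = \left(-5682\right) \left(- \frac{1}{5989}\right) = \frac{5682}{5989}$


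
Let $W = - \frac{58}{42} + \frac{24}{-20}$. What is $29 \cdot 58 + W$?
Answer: $\frac{176339}{105} \approx 1679.4$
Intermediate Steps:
$W = - \frac{271}{105}$ ($W = \left(-58\right) \frac{1}{42} + 24 \left(- \frac{1}{20}\right) = - \frac{29}{21} - \frac{6}{5} = - \frac{271}{105} \approx -2.581$)
$29 \cdot 58 + W = 29 \cdot 58 - \frac{271}{105} = 1682 - \frac{271}{105} = \frac{176339}{105}$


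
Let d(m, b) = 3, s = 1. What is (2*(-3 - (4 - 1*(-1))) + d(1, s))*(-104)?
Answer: 1352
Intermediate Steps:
(2*(-3 - (4 - 1*(-1))) + d(1, s))*(-104) = (2*(-3 - (4 - 1*(-1))) + 3)*(-104) = (2*(-3 - (4 + 1)) + 3)*(-104) = (2*(-3 - 1*5) + 3)*(-104) = (2*(-3 - 5) + 3)*(-104) = (2*(-8) + 3)*(-104) = (-16 + 3)*(-104) = -13*(-104) = 1352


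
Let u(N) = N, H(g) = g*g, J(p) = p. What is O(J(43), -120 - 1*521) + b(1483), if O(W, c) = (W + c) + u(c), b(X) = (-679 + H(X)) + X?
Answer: 2198854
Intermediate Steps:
H(g) = g**2
b(X) = -679 + X + X**2 (b(X) = (-679 + X**2) + X = -679 + X + X**2)
O(W, c) = W + 2*c (O(W, c) = (W + c) + c = W + 2*c)
O(J(43), -120 - 1*521) + b(1483) = (43 + 2*(-120 - 1*521)) + (-679 + 1483 + 1483**2) = (43 + 2*(-120 - 521)) + (-679 + 1483 + 2199289) = (43 + 2*(-641)) + 2200093 = (43 - 1282) + 2200093 = -1239 + 2200093 = 2198854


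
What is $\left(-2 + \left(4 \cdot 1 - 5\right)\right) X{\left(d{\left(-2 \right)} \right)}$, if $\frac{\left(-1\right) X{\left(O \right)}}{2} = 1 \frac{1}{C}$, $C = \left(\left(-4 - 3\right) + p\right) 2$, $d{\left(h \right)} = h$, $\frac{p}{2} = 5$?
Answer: $1$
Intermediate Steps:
$p = 10$ ($p = 2 \cdot 5 = 10$)
$C = 6$ ($C = \left(\left(-4 - 3\right) + 10\right) 2 = \left(-7 + 10\right) 2 = 3 \cdot 2 = 6$)
$X{\left(O \right)} = - \frac{1}{3}$ ($X{\left(O \right)} = - 2 \cdot 1 \cdot \frac{1}{6} = \left(-2\right) \frac{1}{6} = - \frac{1}{3}$)
$\left(-2 + \left(4 \cdot 1 - 5\right)\right) X{\left(d{\left(-2 \right)} \right)} = \left(-2 + \left(4 \cdot 1 - 5\right)\right) \left(- \frac{1}{3}\right) = \left(-2 + \left(4 - 5\right)\right) \left(- \frac{1}{3}\right) = \left(-2 - 1\right) \left(- \frac{1}{3}\right) = \left(-3\right) \left(- \frac{1}{3}\right) = 1$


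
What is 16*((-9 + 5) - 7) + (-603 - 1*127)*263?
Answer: -192166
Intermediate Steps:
16*((-9 + 5) - 7) + (-603 - 1*127)*263 = 16*(-4 - 7) + (-603 - 127)*263 = 16*(-11) - 730*263 = -176 - 191990 = -192166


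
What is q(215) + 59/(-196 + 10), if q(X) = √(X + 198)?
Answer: -59/186 + √413 ≈ 20.005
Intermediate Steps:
q(X) = √(198 + X)
q(215) + 59/(-196 + 10) = √(198 + 215) + 59/(-196 + 10) = √413 + 59/(-186) = √413 + 59*(-1/186) = √413 - 59/186 = -59/186 + √413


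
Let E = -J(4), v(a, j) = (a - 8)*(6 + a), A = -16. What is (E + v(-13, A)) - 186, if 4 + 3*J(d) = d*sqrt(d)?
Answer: -121/3 ≈ -40.333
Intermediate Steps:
v(a, j) = (-8 + a)*(6 + a)
J(d) = -4/3 + d**(3/2)/3 (J(d) = -4/3 + (d*sqrt(d))/3 = -4/3 + d**(3/2)/3)
E = -4/3 (E = -(-4/3 + 4**(3/2)/3) = -(-4/3 + (1/3)*8) = -(-4/3 + 8/3) = -1*4/3 = -4/3 ≈ -1.3333)
(E + v(-13, A)) - 186 = (-4/3 + (-48 + (-13)**2 - 2*(-13))) - 186 = (-4/3 + (-48 + 169 + 26)) - 186 = (-4/3 + 147) - 186 = 437/3 - 186 = -121/3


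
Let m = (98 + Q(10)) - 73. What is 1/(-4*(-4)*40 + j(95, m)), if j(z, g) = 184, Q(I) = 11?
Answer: 1/824 ≈ 0.0012136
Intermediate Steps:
m = 36 (m = (98 + 11) - 73 = 109 - 73 = 36)
1/(-4*(-4)*40 + j(95, m)) = 1/(-4*(-4)*40 + 184) = 1/(16*40 + 184) = 1/(640 + 184) = 1/824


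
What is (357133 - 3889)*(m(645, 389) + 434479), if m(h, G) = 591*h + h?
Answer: 288359788836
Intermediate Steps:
m(h, G) = 592*h
(357133 - 3889)*(m(645, 389) + 434479) = (357133 - 3889)*(592*645 + 434479) = 353244*(381840 + 434479) = 353244*816319 = 288359788836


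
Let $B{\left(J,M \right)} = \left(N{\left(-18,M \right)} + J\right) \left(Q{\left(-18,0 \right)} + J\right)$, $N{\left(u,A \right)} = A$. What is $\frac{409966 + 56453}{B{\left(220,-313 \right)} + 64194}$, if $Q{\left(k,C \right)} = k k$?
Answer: $\frac{155473}{4534} \approx 34.29$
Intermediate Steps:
$Q{\left(k,C \right)} = k^{2}$
$B{\left(J,M \right)} = \left(324 + J\right) \left(J + M\right)$ ($B{\left(J,M \right)} = \left(M + J\right) \left(\left(-18\right)^{2} + J\right) = \left(J + M\right) \left(324 + J\right) = \left(324 + J\right) \left(J + M\right)$)
$\frac{409966 + 56453}{B{\left(220,-313 \right)} + 64194} = \frac{409966 + 56453}{\left(220^{2} + 324 \cdot 220 + 324 \left(-313\right) + 220 \left(-313\right)\right) + 64194} = \frac{466419}{\left(48400 + 71280 - 101412 - 68860\right) + 64194} = \frac{466419}{-50592 + 64194} = \frac{466419}{13602} = 466419 \cdot \frac{1}{13602} = \frac{155473}{4534}$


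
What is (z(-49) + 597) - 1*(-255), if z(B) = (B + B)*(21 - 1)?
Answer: -1108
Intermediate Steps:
z(B) = 40*B (z(B) = (2*B)*20 = 40*B)
(z(-49) + 597) - 1*(-255) = (40*(-49) + 597) - 1*(-255) = (-1960 + 597) + 255 = -1363 + 255 = -1108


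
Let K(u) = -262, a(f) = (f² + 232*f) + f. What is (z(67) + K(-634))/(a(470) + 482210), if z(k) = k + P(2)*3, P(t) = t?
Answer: -189/812620 ≈ -0.00023258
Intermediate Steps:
a(f) = f² + 233*f
z(k) = 6 + k (z(k) = k + 2*3 = k + 6 = 6 + k)
(z(67) + K(-634))/(a(470) + 482210) = ((6 + 67) - 262)/(470*(233 + 470) + 482210) = (73 - 262)/(470*703 + 482210) = -189/(330410 + 482210) = -189/812620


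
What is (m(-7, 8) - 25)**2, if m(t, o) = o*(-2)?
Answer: 1681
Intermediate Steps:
m(t, o) = -2*o
(m(-7, 8) - 25)**2 = (-2*8 - 25)**2 = (-16 - 25)**2 = (-41)**2 = 1681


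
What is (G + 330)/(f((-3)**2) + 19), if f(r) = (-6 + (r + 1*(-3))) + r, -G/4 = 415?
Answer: -95/2 ≈ -47.500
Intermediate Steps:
G = -1660 (G = -4*415 = -1660)
f(r) = -9 + 2*r (f(r) = (-6 + (r - 3)) + r = (-6 + (-3 + r)) + r = (-9 + r) + r = -9 + 2*r)
(G + 330)/(f((-3)**2) + 19) = (-1660 + 330)/((-9 + 2*(-3)**2) + 19) = -1330/((-9 + 2*9) + 19) = -1330/((-9 + 18) + 19) = -1330/(9 + 19) = -1330/28 = -1330*1/28 = -95/2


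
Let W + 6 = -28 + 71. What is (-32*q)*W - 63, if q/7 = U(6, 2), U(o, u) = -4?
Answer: 33089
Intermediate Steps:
W = 37 (W = -6 + (-28 + 71) = -6 + 43 = 37)
q = -28 (q = 7*(-4) = -28)
(-32*q)*W - 63 = -32*(-28)*37 - 63 = 896*37 - 63 = 33152 - 63 = 33089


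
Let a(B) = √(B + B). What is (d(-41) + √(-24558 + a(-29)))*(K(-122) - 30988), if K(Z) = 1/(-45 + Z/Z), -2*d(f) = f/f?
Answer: 1363473/88 - 1363473*√(-24558 + I*√58)/44 ≈ 14741.0 - 4.8561e+6*I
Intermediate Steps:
a(B) = √2*√B (a(B) = √(2*B) = √2*√B)
d(f) = -½ (d(f) = -f/(2*f) = -½*1 = -½)
K(Z) = -1/44 (K(Z) = 1/(-45 + 1) = 1/(-44) = -1/44)
(d(-41) + √(-24558 + a(-29)))*(K(-122) - 30988) = (-½ + √(-24558 + √2*√(-29)))*(-1/44 - 30988) = (-½ + √(-24558 + √2*(I*√29)))*(-1363473/44) = (-½ + √(-24558 + I*√58))*(-1363473/44) = 1363473/88 - 1363473*√(-24558 + I*√58)/44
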